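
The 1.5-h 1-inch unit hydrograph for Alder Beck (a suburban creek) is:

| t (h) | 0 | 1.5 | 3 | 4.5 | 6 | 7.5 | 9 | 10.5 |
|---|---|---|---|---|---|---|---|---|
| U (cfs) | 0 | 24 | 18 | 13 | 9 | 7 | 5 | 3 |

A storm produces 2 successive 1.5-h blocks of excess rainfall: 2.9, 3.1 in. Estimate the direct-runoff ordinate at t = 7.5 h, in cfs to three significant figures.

By discrete convolution, Q_j = Σ (P_i / 1 in) · U_{j−i}.
At t = 7.5 h (j=5): Q = (2.9/1)·7 + (3.1/1)·9 = 48.2 cfs.

Q ≈ 48.2 cfs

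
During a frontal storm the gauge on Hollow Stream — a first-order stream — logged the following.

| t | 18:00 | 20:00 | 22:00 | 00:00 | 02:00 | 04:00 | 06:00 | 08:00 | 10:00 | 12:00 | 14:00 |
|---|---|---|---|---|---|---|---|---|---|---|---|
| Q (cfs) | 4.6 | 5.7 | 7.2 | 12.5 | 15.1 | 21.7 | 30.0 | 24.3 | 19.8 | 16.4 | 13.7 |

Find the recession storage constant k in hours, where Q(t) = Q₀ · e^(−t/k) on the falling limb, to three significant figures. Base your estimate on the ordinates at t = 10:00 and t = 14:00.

On the falling limb, Q drops from 19.8 to 13.7 cfs between t = 10:00 and t = 14:00 (Δt = 4 h).
k = −Δt / ln(Q₂/Q₁) = −4 / ln(13.7/19.8) = 10.9 h.

k ≈ 10.9 h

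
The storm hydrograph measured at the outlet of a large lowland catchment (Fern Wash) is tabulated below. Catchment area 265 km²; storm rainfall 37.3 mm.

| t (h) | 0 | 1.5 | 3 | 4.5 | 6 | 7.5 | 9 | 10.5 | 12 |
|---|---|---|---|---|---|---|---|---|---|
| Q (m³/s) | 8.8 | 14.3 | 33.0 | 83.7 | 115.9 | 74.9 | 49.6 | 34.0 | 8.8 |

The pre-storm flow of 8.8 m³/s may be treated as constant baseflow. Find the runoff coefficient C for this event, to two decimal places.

C ≈ 0.19

ΣQ_DR = 343.8 m³/s; V = ΣQ_DR·Δt = 1.857 × 10^6 m³.
Runoff depth d = V / A = 7.006 mm.
C = d / P = 7.006 / 37.3 = 0.19.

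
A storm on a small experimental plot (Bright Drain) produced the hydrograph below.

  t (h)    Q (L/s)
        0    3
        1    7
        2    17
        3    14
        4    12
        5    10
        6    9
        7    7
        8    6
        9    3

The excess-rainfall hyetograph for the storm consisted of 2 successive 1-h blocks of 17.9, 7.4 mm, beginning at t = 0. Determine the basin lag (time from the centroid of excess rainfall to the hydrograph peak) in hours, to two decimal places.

t_L ≈ 1.21 h

Centroid of excess rainfall: t_c = Σ P_i·t̄_i / ΣP_i = 0.7925 h (block centres at 0.5, 1.5 h).
Hydrograph peak occurs at t = 2 h, so basin lag t_L = 2 − 0.7925 = 1.21 h.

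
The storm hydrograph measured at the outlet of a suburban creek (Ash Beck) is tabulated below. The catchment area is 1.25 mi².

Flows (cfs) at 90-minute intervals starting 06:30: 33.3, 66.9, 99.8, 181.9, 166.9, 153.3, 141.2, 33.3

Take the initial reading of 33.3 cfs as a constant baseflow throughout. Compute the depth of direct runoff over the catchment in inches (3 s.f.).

d ≈ 1.13 in

Direct runoff: 0.0, 33.6, 66.5, 148.6, 133.6, 120.0, 107.9, 0.0 cfs; ΣQ_DR = 610.2 cfs.
V = ΣQ_DR · Δt = 610.2 × 5400 s = 3.295 × 10^6 ft³.
Over A = 1.25 mi², depth = V / A = 1.13 in.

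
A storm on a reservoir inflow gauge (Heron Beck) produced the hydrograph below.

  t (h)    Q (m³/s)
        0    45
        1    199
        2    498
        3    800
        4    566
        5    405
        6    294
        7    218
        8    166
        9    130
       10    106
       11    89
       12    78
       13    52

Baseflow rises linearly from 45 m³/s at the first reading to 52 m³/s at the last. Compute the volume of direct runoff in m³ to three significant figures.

V ≈ 1.07 × 10^7 m³

Direct-runoff ordinates (Q − Q_b): 0.00, 153.46, 451.92, 753.38, 518.85, 357.31, 245.77, 169.23, 116.69, 80.15, 55.62, 38.08, 26.54, 0.00 m³/s.
ΣQ_DR = 2967 m³/s.
With Δt = 1 h = 3600 s, V = ΣQ_DR · Δt = 2967 × 3600 = 1.07 × 10^7 m³.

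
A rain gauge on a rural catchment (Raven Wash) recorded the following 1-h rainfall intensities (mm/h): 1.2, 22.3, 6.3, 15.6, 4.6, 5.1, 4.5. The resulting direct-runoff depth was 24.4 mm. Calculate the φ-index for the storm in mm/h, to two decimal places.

Only the 2 blocks with intensity above φ contribute runoff: 22.3, 15.6 mm/h.
Σ(I−φ)·Δt = d  ⇒  (22.3+15.6 − 2φ)·1 = 24.4
φ = (37.90 − 24.4/1) / 2 = 6.75 mm/h.

φ ≈ 6.75 mm/h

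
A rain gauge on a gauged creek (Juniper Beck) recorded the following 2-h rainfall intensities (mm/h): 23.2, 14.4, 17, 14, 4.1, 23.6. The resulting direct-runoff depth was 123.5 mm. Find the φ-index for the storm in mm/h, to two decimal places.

Only the 5 blocks with intensity above φ contribute runoff: 23.2, 14.4, 17, 14, 23.6 mm/h.
Σ(I−φ)·Δt = d  ⇒  (23.2+14.4+17+14+23.6 − 5φ)·2 = 123.5
φ = (92.20 − 123.5/2) / 5 = 6.09 mm/h.

φ ≈ 6.09 mm/h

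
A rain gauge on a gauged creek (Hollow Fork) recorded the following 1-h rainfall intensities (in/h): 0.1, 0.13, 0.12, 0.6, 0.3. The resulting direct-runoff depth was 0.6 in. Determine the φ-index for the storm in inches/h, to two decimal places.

φ ≈ 0.15 in/h

Only the 2 blocks with intensity above φ contribute runoff: 0.6, 0.3 in/h.
Σ(I−φ)·Δt = d  ⇒  (0.6+0.3 − 2φ)·1 = 0.6
φ = (0.9000 − 0.6/1) / 2 = 0.15 in/h.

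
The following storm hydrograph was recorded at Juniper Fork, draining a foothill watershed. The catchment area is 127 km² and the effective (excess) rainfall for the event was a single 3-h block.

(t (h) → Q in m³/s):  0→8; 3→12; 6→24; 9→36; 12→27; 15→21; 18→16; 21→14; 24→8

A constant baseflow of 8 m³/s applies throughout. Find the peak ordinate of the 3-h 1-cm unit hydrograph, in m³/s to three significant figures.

U_p ≈ 35.0 m³/s

Direct runoff: 0.0, 4.0, 16.0, 28.0, 19.0, 13.0, 8.0, 6.0, 0.0 m³/s; ΣQ_DR = 94.00 m³/s, peak = 28.0 m³/s.
Runoff depth d = ΣQ_DR·Δt / A = 94.00 × 10800 / (127 km²) = 7.994 mm.
The 1-cm UH is the DRH scaled by (10 mm)/d, so U_p = 28.0 × 10/7.994 = 35.0 m³/s.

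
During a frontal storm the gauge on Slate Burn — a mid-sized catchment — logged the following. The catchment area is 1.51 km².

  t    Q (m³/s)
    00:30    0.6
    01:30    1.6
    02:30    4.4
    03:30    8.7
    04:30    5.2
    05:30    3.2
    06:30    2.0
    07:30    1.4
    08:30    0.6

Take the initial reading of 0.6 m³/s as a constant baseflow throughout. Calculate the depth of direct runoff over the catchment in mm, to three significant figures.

d ≈ 53.2 mm

Direct runoff: 0.0, 1.0, 3.8, 8.1, 4.6, 2.6, 1.4, 0.8, 0.0 m³/s; ΣQ_DR = 22.30 m³/s.
V = ΣQ_DR · Δt = 22.30 × 3600 s = 80280 m³.
Over A = 1.51 km², depth = V / A = 53.2 mm.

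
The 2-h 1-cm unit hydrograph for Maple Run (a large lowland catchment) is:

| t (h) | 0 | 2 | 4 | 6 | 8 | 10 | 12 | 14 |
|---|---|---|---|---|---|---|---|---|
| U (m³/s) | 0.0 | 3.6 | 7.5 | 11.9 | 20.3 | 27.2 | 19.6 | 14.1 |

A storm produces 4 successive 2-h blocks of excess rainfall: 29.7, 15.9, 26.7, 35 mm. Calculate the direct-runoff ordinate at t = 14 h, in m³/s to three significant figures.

Q ≈ 217 m³/s

By discrete convolution, Q_j = Σ (P_i / 10 mm) · U_{j−i}.
At t = 14 h (j=7): Q = (29.7/10)·14.1 + (15.9/10)·19.6 + (26.7/10)·27.2 + (35/10)·20.3 = 217 m³/s.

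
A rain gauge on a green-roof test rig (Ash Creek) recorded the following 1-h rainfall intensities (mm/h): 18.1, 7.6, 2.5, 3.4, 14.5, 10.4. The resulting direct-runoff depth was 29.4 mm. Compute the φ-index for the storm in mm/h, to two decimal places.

φ ≈ 5.30 mm/h

Only the 4 blocks with intensity above φ contribute runoff: 18.1, 7.6, 14.5, 10.4 mm/h.
Σ(I−φ)·Δt = d  ⇒  (18.1+7.6+14.5+10.4 − 4φ)·1 = 29.4
φ = (50.60 − 29.4/1) / 4 = 5.30 mm/h.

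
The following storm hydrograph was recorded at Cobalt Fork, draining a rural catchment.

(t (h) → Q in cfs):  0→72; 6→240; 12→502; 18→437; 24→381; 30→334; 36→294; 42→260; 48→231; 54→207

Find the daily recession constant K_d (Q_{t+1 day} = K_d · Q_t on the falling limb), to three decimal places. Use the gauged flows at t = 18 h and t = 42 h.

K_d ≈ 0.595

Between t = 18 h and t = 42 h the flow falls from 437 to 260 cfs over 4×6 h = 24 h.
Per-interval ratio K = (260/437)^(1/4) = 0.8783; K_d = K^(24/6) = 0.595.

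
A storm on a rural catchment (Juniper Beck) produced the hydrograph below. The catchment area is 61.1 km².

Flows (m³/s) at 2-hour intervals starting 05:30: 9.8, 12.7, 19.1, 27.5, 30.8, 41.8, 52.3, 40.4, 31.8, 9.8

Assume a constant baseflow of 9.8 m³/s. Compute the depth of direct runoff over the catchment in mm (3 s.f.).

d ≈ 21.0 mm

Direct runoff: 0.0, 2.9, 9.3, 17.7, 21.0, 32.0, 42.5, 30.6, 22.0, 0.0 m³/s; ΣQ_DR = 178.0 m³/s.
V = ΣQ_DR · Δt = 178.0 × 7200 s = 1.282 × 10^6 m³.
Over A = 61.1 km², depth = V / A = 21.0 mm.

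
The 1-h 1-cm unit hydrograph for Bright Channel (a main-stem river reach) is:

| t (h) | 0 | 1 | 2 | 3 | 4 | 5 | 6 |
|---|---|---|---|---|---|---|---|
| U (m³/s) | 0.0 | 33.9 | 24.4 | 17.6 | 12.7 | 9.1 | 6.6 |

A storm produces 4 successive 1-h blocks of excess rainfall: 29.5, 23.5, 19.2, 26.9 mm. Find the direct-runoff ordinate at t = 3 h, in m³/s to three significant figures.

Q ≈ 174 m³/s

By discrete convolution, Q_j = Σ (P_i / 10 mm) · U_{j−i}.
At t = 3 h (j=3): Q = (29.5/10)·17.6 + (23.5/10)·24.4 + (19.2/10)·33.9 + (26.9/10)·0.0 = 174 m³/s.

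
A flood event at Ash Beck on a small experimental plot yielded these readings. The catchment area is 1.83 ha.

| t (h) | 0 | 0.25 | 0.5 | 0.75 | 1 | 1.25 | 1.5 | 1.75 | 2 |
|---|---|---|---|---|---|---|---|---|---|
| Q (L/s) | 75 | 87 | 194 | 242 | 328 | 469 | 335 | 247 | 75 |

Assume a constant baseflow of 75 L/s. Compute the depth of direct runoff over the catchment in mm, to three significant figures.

d ≈ 67.7 mm

Direct runoff: 0.0, 12.0, 119.0, 167.0, 253.0, 394.0, 260.0, 172.0, 0.0 L/s; ΣQ_DR = 1377 L/s.
V = ΣQ_DR · Δt = 1377 × 900 s = 1.239 × 10^6 L.
Over A = 1.83 ha, depth = V / A = 67.7 mm.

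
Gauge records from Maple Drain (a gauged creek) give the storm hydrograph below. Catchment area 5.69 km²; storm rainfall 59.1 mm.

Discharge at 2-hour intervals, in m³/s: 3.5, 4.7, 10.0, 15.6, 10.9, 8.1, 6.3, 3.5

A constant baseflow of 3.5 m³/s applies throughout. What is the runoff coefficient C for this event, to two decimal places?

ΣQ_DR = 34.60 m³/s; V = ΣQ_DR·Δt = 2.491 × 10^5 m³.
Runoff depth d = V / A = 43.78 mm.
C = d / P = 43.78 / 59.1 = 0.74.

C ≈ 0.74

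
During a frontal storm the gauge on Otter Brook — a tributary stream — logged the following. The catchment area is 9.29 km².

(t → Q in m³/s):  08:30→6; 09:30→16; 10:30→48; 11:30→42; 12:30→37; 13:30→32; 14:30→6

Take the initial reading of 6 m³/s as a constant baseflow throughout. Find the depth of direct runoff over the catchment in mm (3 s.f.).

d ≈ 56.2 mm

Direct runoff: 0.0, 10.0, 42.0, 36.0, 31.0, 26.0, 0.0 m³/s; ΣQ_DR = 145.0 m³/s.
V = ΣQ_DR · Δt = 145.0 × 3600 s = 5.220 × 10^5 m³.
Over A = 9.29 km², depth = V / A = 56.2 mm.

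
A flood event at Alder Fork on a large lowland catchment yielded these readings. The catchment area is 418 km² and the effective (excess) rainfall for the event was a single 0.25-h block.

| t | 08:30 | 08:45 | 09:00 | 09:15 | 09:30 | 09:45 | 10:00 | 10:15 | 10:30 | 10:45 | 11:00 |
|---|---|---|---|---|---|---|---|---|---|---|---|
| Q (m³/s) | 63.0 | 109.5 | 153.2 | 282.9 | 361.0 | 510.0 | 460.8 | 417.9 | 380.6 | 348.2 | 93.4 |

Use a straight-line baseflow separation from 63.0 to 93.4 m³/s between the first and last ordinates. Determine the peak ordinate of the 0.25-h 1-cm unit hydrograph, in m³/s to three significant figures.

U_p ≈ 864 m³/s

Direct runoff: 0.00, 43.46, 84.12, 210.78, 285.84, 431.80, 379.56, 333.62, 293.28, 257.84, 0.00 m³/s; ΣQ_DR = 2320 m³/s, peak = 431.80 m³/s.
Runoff depth d = ΣQ_DR·Δt / A = 2320 × 900 / (418 km²) = 4.996 mm.
The 1-cm UH is the DRH scaled by (10 mm)/d, so U_p = 431.80 × 10/4.996 = 864 m³/s.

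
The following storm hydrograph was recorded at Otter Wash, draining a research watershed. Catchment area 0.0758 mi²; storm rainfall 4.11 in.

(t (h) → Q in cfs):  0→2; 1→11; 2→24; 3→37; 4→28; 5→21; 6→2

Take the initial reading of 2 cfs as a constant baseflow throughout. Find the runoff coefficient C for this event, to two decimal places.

C ≈ 0.55

ΣQ_DR = 111.0 cfs; V = ΣQ_DR·Δt = 3.996 × 10^5 ft³.
Runoff depth d = V / A = 2.269 in.
C = d / P = 2.269 / 4.11 = 0.55.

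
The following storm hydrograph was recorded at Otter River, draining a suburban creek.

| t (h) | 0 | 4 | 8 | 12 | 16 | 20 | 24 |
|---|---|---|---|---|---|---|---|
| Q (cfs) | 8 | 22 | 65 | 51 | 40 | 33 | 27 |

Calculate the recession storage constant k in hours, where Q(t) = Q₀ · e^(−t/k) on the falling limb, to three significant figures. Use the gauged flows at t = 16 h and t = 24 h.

k ≈ 20.4 h

On the falling limb, Q drops from 40 to 27 cfs between t = 16 h and t = 24 h (Δt = 8 h).
k = −Δt / ln(Q₂/Q₁) = −8 / ln(27/40) = 20.4 h.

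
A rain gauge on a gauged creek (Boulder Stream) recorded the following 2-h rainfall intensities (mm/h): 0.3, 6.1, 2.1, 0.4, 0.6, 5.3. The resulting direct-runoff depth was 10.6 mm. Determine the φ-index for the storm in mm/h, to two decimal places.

φ ≈ 3.05 mm/h

Only the 2 blocks with intensity above φ contribute runoff: 6.1, 5.3 mm/h.
Σ(I−φ)·Δt = d  ⇒  (6.1+5.3 − 2φ)·2 = 10.6
φ = (11.40 − 10.6/2) / 2 = 3.05 mm/h.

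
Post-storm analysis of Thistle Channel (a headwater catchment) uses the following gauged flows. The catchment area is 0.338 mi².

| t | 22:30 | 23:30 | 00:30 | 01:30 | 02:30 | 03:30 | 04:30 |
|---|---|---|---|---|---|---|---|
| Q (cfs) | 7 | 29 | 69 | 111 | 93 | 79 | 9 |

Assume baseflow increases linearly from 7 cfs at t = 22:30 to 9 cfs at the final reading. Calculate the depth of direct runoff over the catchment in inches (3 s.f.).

Direct runoff: 0.00, 21.67, 61.33, 103.00, 84.67, 70.33, 0.00 cfs; ΣQ_DR = 341.0 cfs.
V = ΣQ_DR · Δt = 341.0 × 3600 s = 1.228 × 10^6 ft³.
Over A = 0.338 mi², depth = V / A = 1.56 in.

d ≈ 1.56 in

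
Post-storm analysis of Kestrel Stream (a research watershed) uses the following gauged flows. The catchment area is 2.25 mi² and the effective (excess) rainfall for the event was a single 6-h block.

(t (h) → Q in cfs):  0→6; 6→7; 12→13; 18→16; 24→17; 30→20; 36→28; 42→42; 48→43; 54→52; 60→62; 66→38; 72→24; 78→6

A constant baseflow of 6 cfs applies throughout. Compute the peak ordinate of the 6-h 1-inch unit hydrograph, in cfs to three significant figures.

U_p ≈ 46.7 cfs

Direct runoff: 0.0, 1.0, 7.0, 10.0, 11.0, 14.0, 22.0, 36.0, 37.0, 46.0, 56.0, 32.0, 18.0, 0.0 cfs; ΣQ_DR = 290.0 cfs, peak = 56.0 cfs.
Runoff depth d = ΣQ_DR·Δt / A = 290.0 × 21600 / (2.25 mi²) = 1.198 in.
The 1-inch UH is the DRH scaled by (1 in)/d, so U_p = 56.0 × 1/1.198 = 46.7 cfs.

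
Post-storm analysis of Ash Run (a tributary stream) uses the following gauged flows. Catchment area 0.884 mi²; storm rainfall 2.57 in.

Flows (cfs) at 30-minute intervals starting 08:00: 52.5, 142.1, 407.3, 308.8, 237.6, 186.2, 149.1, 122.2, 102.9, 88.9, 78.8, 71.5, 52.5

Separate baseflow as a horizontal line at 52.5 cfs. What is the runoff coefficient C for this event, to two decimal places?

ΣQ_DR = 1318 cfs; V = ΣQ_DR·Δt = 2.372 × 10^6 ft³.
Runoff depth d = V / A = 1.155 in.
C = d / P = 1.155 / 2.57 = 0.45.

C ≈ 0.45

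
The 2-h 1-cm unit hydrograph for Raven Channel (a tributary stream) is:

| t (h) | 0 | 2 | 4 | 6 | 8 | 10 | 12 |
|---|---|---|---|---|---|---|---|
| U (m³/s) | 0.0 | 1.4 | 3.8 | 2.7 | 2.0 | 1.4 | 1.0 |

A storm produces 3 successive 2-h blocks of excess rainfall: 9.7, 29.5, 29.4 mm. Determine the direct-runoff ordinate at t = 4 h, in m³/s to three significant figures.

By discrete convolution, Q_j = Σ (P_i / 10 mm) · U_{j−i}.
At t = 4 h (j=2): Q = (9.7/10)·3.8 + (29.5/10)·1.4 + (29.4/10)·0.0 = 7.82 m³/s.

Q ≈ 7.82 m³/s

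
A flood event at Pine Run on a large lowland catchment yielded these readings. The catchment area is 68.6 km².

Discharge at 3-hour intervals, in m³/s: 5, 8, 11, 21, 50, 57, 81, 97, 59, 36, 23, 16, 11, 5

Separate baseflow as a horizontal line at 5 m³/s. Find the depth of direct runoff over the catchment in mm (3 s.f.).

d ≈ 64.5 mm

Direct runoff: 0.0, 3.0, 6.0, 16.0, 45.0, 52.0, 76.0, 92.0, 54.0, 31.0, 18.0, 11.0, 6.0, 0.0 m³/s; ΣQ_DR = 410.0 m³/s.
V = ΣQ_DR · Δt = 410.0 × 10800 s = 4.428 × 10^6 m³.
Over A = 68.6 km², depth = V / A = 64.5 mm.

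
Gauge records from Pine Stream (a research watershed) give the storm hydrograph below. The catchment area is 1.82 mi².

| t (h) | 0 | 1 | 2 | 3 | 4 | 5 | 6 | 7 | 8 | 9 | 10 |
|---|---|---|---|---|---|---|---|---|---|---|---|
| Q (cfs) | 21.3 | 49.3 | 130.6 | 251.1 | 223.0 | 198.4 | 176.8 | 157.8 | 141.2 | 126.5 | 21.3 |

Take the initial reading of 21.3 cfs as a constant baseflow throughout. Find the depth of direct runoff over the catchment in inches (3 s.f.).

d ≈ 1.08 in

Direct runoff: 0.0, 28.0, 109.3, 229.8, 201.7, 177.1, 155.5, 136.5, 119.9, 105.2, 0.0 cfs; ΣQ_DR = 1263 cfs.
V = ΣQ_DR · Δt = 1263 × 3600 s = 4.547 × 10^6 ft³.
Over A = 1.82 mi², depth = V / A = 1.08 in.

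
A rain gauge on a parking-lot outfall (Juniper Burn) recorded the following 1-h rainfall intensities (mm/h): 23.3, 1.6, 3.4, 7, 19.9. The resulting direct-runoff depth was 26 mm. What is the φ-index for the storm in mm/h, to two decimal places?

Only the 2 blocks with intensity above φ contribute runoff: 23.3, 19.9 mm/h.
Σ(I−φ)·Δt = d  ⇒  (23.3+19.9 − 2φ)·1 = 26
φ = (43.20 − 26/1) / 2 = 8.60 mm/h.

φ ≈ 8.60 mm/h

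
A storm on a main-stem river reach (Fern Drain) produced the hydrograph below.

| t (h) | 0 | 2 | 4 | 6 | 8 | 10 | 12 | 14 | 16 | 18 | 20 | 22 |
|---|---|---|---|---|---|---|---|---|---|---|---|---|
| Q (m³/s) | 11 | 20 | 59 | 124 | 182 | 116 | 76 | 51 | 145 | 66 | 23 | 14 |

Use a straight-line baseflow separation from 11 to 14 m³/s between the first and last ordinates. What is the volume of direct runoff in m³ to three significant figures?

V ≈ 5.31 × 10^6 m³

Direct-runoff ordinates (Q − Q_b): 0.00, 8.73, 47.45, 112.18, 169.91, 103.64, 63.36, 38.09, 131.82, 52.55, 9.27, 0.00 m³/s.
ΣQ_DR = 737.0 m³/s.
With Δt = 2 h = 7200 s, V = ΣQ_DR · Δt = 737.0 × 7200 = 5.31 × 10^6 m³.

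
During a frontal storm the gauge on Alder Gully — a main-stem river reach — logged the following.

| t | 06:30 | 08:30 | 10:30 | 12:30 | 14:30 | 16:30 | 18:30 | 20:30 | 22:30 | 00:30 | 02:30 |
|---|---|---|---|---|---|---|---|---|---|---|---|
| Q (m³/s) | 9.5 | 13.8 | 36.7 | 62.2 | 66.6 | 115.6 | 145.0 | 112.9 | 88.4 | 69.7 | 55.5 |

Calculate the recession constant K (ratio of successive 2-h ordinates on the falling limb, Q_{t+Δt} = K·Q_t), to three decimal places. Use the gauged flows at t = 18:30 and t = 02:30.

K ≈ 0.787

Using the recession-limb readings at t = 18:30 and t = 02:30: Q falls from 145.0 to 55.5 m³/s over 4 intervals.
K = (Q₂/Q₁)^(1/4) = (55.5/145.0)^(1/4) = 0.787.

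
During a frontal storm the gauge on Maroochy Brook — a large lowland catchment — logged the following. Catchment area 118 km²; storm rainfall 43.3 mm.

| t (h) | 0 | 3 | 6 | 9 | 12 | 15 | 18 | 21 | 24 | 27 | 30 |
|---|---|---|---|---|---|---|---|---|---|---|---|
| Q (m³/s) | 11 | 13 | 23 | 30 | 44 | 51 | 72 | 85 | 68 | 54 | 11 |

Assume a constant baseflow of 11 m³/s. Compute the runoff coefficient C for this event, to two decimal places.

C ≈ 0.72

ΣQ_DR = 341.0 m³/s; V = ΣQ_DR·Δt = 3.683 × 10^6 m³.
Runoff depth d = V / A = 31.21 mm.
C = d / P = 31.21 / 43.3 = 0.72.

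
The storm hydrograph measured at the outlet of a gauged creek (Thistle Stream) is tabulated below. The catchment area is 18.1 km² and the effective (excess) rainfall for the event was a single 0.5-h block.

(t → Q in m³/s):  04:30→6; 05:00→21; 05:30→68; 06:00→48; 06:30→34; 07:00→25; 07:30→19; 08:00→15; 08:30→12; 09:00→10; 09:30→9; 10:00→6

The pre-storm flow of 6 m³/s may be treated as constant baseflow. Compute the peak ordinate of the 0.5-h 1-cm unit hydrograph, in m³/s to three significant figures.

Direct runoff: 0.0, 15.0, 62.0, 42.0, 28.0, 19.0, 13.0, 9.0, 6.0, 4.0, 3.0, 0.0 m³/s; ΣQ_DR = 201.0 m³/s, peak = 62.0 m³/s.
Runoff depth d = ΣQ_DR·Δt / A = 201.0 × 1800 / (18.1 km²) = 19.99 mm.
The 1-cm UH is the DRH scaled by (10 mm)/d, so U_p = 62.0 × 10/19.99 = 31.0 m³/s.

U_p ≈ 31.0 m³/s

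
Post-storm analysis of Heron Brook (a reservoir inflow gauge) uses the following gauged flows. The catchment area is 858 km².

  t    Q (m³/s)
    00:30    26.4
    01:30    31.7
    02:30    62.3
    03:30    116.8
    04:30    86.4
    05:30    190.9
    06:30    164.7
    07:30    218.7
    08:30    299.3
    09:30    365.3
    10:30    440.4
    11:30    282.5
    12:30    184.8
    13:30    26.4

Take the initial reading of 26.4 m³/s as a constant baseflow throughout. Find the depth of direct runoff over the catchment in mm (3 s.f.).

Direct runoff: 0.0, 5.3, 35.9, 90.4, 60.0, 164.5, 138.3, 192.3, 272.9, 338.9, 414.0, 256.1, 158.4, 0.0 m³/s; ΣQ_DR = 2127 m³/s.
V = ΣQ_DR · Δt = 2127 × 3600 s = 7.657 × 10^6 m³.
Over A = 858 km², depth = V / A = 8.92 mm.

d ≈ 8.92 mm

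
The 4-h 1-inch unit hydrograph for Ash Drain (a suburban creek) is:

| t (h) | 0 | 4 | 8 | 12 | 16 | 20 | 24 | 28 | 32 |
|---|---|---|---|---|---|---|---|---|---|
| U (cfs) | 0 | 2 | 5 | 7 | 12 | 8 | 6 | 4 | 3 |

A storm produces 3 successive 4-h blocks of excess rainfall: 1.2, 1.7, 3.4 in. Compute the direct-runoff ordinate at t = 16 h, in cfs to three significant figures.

By discrete convolution, Q_j = Σ (P_i / 1 in) · U_{j−i}.
At t = 16 h (j=4): Q = (1.2/1)·12 + (1.7/1)·7 + (3.4/1)·5 = 43.3 cfs.

Q ≈ 43.3 cfs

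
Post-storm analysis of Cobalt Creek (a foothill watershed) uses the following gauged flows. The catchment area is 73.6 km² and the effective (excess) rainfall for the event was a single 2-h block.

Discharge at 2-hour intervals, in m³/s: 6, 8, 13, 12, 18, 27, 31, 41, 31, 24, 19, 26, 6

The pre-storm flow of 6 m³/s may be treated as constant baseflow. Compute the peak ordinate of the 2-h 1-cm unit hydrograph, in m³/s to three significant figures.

Direct runoff: 0.0, 2.0, 7.0, 6.0, 12.0, 21.0, 25.0, 35.0, 25.0, 18.0, 13.0, 20.0, 0.0 m³/s; ΣQ_DR = 184.0 m³/s, peak = 35.0 m³/s.
Runoff depth d = ΣQ_DR·Δt / A = 184.0 × 7200 / (73.6 km²) = 18.00 mm.
The 1-cm UH is the DRH scaled by (10 mm)/d, so U_p = 35.0 × 10/18.00 = 19.4 m³/s.

U_p ≈ 19.4 m³/s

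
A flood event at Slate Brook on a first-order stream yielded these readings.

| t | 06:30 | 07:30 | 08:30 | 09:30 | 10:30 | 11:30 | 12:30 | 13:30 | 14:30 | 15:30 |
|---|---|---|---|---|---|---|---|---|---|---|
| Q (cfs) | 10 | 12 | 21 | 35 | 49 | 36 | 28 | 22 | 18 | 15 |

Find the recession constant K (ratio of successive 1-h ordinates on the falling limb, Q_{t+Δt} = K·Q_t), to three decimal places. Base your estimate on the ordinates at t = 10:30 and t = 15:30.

Using the recession-limb readings at t = 10:30 and t = 15:30: Q falls from 49 to 15 cfs over 5 intervals.
K = (Q₂/Q₁)^(1/5) = (15/49)^(1/5) = 0.789.

K ≈ 0.789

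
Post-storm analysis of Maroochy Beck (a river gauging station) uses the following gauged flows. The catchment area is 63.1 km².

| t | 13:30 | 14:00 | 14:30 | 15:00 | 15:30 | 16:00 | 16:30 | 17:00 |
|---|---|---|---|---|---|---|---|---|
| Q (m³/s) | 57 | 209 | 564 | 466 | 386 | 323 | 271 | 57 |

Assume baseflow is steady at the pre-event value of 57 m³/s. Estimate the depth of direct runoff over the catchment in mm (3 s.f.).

Direct runoff: 0.0, 152.0, 507.0, 409.0, 329.0, 266.0, 214.0, 0.0 m³/s; ΣQ_DR = 1877 m³/s.
V = ΣQ_DR · Δt = 1877 × 1800 s = 3.379 × 10^6 m³.
Over A = 63.1 km², depth = V / A = 53.5 mm.

d ≈ 53.5 mm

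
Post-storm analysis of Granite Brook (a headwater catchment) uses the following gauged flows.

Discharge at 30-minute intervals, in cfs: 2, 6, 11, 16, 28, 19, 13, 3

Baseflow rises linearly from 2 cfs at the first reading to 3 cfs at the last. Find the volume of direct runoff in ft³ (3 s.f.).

Direct-runoff ordinates (Q − Q_b): 0.00, 3.86, 8.71, 13.57, 25.43, 16.29, 10.14, 0.00 cfs.
ΣQ_DR = 78.00 cfs.
With Δt = 0.5 h = 1800 s, V = ΣQ_DR · Δt = 78.00 × 1800 = 1.40 × 10^5 ft³.

V ≈ 1.40 × 10^5 ft³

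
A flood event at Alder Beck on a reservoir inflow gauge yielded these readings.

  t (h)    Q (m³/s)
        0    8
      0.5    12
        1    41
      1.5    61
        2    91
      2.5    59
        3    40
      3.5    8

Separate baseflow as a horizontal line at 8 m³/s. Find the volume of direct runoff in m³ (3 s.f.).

V ≈ 4.61 × 10^5 m³

Direct-runoff ordinates (Q − Q_b): 0.0, 4.0, 33.0, 53.0, 83.0, 51.0, 32.0, 0.0 m³/s.
ΣQ_DR = 256.0 m³/s.
With Δt = 0.5 h = 1800 s, V = ΣQ_DR · Δt = 256.0 × 1800 = 4.61 × 10^5 m³.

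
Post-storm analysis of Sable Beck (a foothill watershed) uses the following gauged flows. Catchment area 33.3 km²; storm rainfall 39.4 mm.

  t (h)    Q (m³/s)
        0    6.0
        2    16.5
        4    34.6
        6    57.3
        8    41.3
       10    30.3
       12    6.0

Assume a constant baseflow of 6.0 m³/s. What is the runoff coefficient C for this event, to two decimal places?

ΣQ_DR = 150.0 m³/s; V = ΣQ_DR·Δt = 1.080 × 10^6 m³.
Runoff depth d = V / A = 32.43 mm.
C = d / P = 32.43 / 39.4 = 0.82.

C ≈ 0.82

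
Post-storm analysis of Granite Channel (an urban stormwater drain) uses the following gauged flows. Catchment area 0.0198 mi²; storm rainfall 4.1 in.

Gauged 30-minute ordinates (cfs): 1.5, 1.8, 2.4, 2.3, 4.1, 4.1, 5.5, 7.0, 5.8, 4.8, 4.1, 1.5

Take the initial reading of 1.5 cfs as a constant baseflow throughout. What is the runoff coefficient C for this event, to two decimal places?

C ≈ 0.26

ΣQ_DR = 26.90 cfs; V = ΣQ_DR·Δt = 48420 ft³.
Runoff depth d = V / A = 1.053 in.
C = d / P = 1.053 / 4.1 = 0.26.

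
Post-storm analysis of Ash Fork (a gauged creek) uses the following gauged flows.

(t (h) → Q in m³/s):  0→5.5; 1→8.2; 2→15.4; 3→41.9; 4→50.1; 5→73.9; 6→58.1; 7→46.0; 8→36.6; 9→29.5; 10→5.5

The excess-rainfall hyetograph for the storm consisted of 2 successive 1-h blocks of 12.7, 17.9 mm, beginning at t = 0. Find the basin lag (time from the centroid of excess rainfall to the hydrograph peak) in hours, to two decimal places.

t_L ≈ 3.92 h

Centroid of excess rainfall: t_c = Σ P_i·t̄_i / ΣP_i = 1.0850 h (block centres at 0.5, 1.5 h).
Hydrograph peak occurs at t = 5 h, so basin lag t_L = 5 − 1.0850 = 3.92 h.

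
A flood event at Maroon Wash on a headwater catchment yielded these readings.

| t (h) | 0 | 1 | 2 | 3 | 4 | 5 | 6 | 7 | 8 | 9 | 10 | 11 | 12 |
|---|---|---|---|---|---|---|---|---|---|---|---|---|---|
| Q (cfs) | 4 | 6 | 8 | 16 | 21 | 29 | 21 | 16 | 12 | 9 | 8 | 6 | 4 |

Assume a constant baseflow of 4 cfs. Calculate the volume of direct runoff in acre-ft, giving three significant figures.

Direct-runoff ordinates (Q − Q_b): 0.0, 2.0, 4.0, 12.0, 17.0, 25.0, 17.0, 12.0, 8.0, 5.0, 4.0, 2.0, 0.0 cfs.
ΣQ_DR = 108.0 cfs.
With Δt = 1 h = 3600 s, V = ΣQ_DR · Δt = 108.0 × 3600 = 3.89 × 10^5 ft³ = 8.93 acre-ft.

V ≈ 8.93 acre-ft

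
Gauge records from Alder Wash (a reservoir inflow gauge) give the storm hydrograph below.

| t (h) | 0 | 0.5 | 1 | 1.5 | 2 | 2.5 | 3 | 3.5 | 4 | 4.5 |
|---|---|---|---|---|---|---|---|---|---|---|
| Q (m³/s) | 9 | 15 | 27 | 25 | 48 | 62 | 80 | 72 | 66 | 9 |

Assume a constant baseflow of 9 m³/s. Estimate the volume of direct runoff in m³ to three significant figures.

Direct-runoff ordinates (Q − Q_b): 0.0, 6.0, 18.0, 16.0, 39.0, 53.0, 71.0, 63.0, 57.0, 0.0 m³/s.
ΣQ_DR = 323.0 m³/s.
With Δt = 0.5 h = 1800 s, V = ΣQ_DR · Δt = 323.0 × 1800 = 5.81 × 10^5 m³.

V ≈ 5.81 × 10^5 m³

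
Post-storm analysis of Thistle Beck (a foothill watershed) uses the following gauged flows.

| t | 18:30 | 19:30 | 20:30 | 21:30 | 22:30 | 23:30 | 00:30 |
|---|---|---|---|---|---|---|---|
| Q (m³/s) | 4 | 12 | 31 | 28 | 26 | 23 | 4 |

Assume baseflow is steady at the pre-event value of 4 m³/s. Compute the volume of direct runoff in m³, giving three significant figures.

Direct-runoff ordinates (Q − Q_b): 0.0, 8.0, 27.0, 24.0, 22.0, 19.0, 0.0 m³/s.
ΣQ_DR = 100.0 m³/s.
With Δt = 1 h = 3600 s, V = ΣQ_DR · Δt = 100.0 × 3600 = 3.60 × 10^5 m³.

V ≈ 3.60 × 10^5 m³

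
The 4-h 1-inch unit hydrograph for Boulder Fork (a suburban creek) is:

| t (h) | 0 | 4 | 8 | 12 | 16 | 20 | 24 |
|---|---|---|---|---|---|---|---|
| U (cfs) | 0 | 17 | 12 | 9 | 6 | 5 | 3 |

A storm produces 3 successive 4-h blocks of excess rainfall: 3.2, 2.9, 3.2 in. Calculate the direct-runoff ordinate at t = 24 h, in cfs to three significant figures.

Q ≈ 43.3 cfs

By discrete convolution, Q_j = Σ (P_i / 1 in) · U_{j−i}.
At t = 24 h (j=6): Q = (3.2/1)·3 + (2.9/1)·5 + (3.2/1)·6 = 43.3 cfs.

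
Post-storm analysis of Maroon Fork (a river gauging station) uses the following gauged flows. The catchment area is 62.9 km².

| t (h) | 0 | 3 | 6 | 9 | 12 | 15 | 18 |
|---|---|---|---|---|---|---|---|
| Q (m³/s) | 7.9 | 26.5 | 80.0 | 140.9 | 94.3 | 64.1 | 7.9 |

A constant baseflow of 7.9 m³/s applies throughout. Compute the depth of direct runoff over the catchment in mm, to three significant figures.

d ≈ 62.9 mm

Direct runoff: 0.0, 18.6, 72.1, 133.0, 86.4, 56.2, 0.0 m³/s; ΣQ_DR = 366.3 m³/s.
V = ΣQ_DR · Δt = 366.3 × 10800 s = 3.956 × 10^6 m³.
Over A = 62.9 km², depth = V / A = 62.9 mm.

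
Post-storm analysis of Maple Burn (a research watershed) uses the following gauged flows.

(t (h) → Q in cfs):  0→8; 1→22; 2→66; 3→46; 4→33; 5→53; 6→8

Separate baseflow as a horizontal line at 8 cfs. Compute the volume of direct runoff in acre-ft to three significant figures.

Direct-runoff ordinates (Q − Q_b): 0.0, 14.0, 58.0, 38.0, 25.0, 45.0, 0.0 cfs.
ΣQ_DR = 180.0 cfs.
With Δt = 1 h = 3600 s, V = ΣQ_DR · Δt = 180.0 × 3600 = 6.48 × 10^5 ft³ = 14.9 acre-ft.

V ≈ 14.9 acre-ft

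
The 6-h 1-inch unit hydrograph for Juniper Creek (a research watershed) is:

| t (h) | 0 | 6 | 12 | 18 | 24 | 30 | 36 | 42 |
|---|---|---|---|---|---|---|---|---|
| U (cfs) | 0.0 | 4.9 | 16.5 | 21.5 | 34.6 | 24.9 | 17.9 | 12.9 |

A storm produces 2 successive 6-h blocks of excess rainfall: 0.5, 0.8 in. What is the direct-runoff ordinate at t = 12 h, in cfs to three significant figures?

Q ≈ 12.2 cfs

By discrete convolution, Q_j = Σ (P_i / 1 in) · U_{j−i}.
At t = 12 h (j=2): Q = (0.5/1)·16.5 + (0.8/1)·4.9 = 12.2 cfs.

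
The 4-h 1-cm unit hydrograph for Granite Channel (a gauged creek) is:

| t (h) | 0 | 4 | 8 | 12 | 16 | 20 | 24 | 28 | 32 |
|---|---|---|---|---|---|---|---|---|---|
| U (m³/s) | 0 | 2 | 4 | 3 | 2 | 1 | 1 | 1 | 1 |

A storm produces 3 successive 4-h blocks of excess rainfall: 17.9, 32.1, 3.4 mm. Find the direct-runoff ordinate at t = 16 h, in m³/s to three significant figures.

Q ≈ 14.6 m³/s

By discrete convolution, Q_j = Σ (P_i / 10 mm) · U_{j−i}.
At t = 16 h (j=4): Q = (17.9/10)·2 + (32.1/10)·3 + (3.4/10)·4 = 14.6 m³/s.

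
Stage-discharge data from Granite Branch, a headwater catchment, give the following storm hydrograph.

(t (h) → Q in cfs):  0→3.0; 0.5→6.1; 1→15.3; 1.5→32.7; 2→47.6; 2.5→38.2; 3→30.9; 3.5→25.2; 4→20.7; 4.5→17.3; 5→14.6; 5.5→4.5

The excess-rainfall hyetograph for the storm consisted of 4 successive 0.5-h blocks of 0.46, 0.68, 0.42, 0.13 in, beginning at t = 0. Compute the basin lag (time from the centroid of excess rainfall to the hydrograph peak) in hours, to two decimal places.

t_L ≈ 1.18 h

Centroid of excess rainfall: t_c = Σ P_i·t̄_i / ΣP_i = 0.8151 h (block centres at 0.25, 0.75, 1.25, 1.75 h).
Hydrograph peak occurs at t = 2 h, so basin lag t_L = 2 − 0.8151 = 1.18 h.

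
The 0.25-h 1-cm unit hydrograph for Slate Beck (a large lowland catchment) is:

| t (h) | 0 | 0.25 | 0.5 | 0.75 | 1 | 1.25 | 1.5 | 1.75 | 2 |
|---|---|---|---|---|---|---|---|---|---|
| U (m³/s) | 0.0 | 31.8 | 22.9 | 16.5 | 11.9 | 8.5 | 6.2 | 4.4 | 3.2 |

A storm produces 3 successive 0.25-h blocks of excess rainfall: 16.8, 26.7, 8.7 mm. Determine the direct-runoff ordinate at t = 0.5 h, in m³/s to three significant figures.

By discrete convolution, Q_j = Σ (P_i / 10 mm) · U_{j−i}.
At t = 0.5 h (j=2): Q = (16.8/10)·22.9 + (26.7/10)·31.8 + (8.7/10)·0.0 = 123 m³/s.

Q ≈ 123 m³/s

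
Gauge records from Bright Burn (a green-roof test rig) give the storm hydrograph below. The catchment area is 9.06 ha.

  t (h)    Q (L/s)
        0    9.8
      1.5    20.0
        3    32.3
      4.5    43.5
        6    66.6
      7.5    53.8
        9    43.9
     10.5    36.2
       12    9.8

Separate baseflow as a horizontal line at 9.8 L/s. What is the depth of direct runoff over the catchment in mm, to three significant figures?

Direct runoff: 0.0, 10.2, 22.5, 33.7, 56.8, 44.0, 34.1, 26.4, 0.0 L/s; ΣQ_DR = 227.7 L/s.
V = ΣQ_DR · Δt = 227.7 × 5400 s = 1.230 × 10^6 L.
Over A = 9.06 ha, depth = V / A = 13.6 mm.

d ≈ 13.6 mm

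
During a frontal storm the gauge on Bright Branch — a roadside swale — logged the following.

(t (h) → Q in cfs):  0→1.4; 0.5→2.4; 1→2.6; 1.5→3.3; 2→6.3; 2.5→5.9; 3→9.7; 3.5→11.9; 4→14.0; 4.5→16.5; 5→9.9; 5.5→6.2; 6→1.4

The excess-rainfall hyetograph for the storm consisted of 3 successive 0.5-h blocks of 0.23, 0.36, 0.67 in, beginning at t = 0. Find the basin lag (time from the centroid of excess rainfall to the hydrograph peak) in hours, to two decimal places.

Centroid of excess rainfall: t_c = Σ P_i·t̄_i / ΣP_i = 0.9246 h (block centres at 0.25, 0.75, 1.25 h).
Hydrograph peak occurs at t = 4.5 h, so basin lag t_L = 4.5 − 0.9246 = 3.58 h.

t_L ≈ 3.58 h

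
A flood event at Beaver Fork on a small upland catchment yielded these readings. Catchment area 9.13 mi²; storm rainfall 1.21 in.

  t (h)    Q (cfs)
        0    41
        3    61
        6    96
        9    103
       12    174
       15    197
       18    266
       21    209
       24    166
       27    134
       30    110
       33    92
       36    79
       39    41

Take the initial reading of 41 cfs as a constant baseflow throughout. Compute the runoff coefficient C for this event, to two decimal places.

C ≈ 0.50

ΣQ_DR = 1195 cfs; V = ΣQ_DR·Δt = 1.291 × 10^7 ft³.
Runoff depth d = V / A = 0.6085 in.
C = d / P = 0.6085 / 1.21 = 0.50.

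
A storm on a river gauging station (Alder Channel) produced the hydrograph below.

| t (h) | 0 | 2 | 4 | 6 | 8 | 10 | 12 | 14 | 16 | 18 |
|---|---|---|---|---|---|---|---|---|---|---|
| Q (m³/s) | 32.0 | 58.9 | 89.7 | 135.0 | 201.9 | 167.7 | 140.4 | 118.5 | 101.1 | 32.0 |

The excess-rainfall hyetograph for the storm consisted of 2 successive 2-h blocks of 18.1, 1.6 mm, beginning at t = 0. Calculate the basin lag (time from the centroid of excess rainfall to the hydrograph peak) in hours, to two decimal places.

Centroid of excess rainfall: t_c = Σ P_i·t̄_i / ΣP_i = 1.1624 h (block centres at 1, 3 h).
Hydrograph peak occurs at t = 8 h, so basin lag t_L = 8 − 1.1624 = 6.84 h.

t_L ≈ 6.84 h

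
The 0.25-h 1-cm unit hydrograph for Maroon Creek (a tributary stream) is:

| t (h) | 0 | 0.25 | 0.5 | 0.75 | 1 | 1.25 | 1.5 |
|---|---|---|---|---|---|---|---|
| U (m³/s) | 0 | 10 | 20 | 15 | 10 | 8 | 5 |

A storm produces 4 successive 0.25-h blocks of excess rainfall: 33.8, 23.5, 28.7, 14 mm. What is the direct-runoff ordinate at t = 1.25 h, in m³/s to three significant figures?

By discrete convolution, Q_j = Σ (P_i / 10 mm) · U_{j−i}.
At t = 1.25 h (j=5): Q = (33.8/10)·8 + (23.5/10)·10 + (28.7/10)·15 + (14/10)·20 = 122 m³/s.

Q ≈ 122 m³/s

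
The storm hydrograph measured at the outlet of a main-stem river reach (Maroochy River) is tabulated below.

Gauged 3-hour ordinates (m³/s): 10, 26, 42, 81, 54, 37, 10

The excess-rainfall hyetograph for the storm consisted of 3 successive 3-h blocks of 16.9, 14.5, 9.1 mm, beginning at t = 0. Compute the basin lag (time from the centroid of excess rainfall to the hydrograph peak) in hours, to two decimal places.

t_L ≈ 5.08 h

Centroid of excess rainfall: t_c = Σ P_i·t̄_i / ΣP_i = 3.9222 h (block centres at 1.5, 4.5, 7.5 h).
Hydrograph peak occurs at t = 9 h, so basin lag t_L = 9 − 3.9222 = 5.08 h.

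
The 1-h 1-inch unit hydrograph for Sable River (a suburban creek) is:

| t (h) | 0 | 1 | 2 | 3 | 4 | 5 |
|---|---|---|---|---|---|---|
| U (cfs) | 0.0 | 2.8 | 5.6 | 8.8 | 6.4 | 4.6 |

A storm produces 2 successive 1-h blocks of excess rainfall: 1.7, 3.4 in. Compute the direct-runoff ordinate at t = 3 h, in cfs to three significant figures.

Q ≈ 34.0 cfs

By discrete convolution, Q_j = Σ (P_i / 1 in) · U_{j−i}.
At t = 3 h (j=3): Q = (1.7/1)·8.8 + (3.4/1)·5.6 = 34.0 cfs.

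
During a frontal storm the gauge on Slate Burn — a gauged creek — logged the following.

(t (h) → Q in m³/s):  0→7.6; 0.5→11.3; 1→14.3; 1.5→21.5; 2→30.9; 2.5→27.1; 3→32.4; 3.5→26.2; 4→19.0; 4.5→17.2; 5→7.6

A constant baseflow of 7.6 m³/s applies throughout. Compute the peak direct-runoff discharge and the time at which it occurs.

Subtracting baseflow gives direct-runoff ordinates: 0.0, 3.7, 6.7, 13.9, 23.3, 19.5, 24.8, 18.6, 11.4, 9.6, 0.0 m³/s.
The maximum is 24.8 m³/s, occurring at the reading for t = 3 h.

Q_p = 24.8 m³/s at t = 3 h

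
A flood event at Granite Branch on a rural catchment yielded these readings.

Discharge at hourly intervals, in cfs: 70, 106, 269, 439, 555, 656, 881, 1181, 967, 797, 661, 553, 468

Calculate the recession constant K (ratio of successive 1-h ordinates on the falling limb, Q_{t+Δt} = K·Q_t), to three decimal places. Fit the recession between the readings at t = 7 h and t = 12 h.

Using the recession-limb readings at t = 7 h and t = 12 h: Q falls from 1181 to 468 cfs over 5 intervals.
K = (Q₂/Q₁)^(1/5) = (468/1181)^(1/5) = 0.831.

K ≈ 0.831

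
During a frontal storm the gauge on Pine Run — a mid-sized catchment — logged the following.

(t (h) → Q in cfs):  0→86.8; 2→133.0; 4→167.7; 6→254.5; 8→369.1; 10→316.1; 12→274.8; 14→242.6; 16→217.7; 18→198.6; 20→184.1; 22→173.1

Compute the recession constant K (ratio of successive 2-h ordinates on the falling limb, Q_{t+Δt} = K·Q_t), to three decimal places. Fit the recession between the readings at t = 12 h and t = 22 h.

K ≈ 0.912

Using the recession-limb readings at t = 12 h and t = 22 h: Q falls from 274.8 to 173.1 cfs over 5 intervals.
K = (Q₂/Q₁)^(1/5) = (173.1/274.8)^(1/5) = 0.912.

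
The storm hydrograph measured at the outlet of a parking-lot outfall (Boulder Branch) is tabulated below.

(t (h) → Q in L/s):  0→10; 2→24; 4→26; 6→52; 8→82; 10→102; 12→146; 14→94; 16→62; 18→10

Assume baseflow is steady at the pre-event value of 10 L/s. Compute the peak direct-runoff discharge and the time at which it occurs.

Subtracting baseflow gives direct-runoff ordinates: 0.0, 14.0, 16.0, 42.0, 72.0, 92.0, 136.0, 84.0, 52.0, 0.0 L/s.
The maximum is 136.0 L/s, occurring at the reading for t = 12 h.

Q_p = 136.0 L/s at t = 12 h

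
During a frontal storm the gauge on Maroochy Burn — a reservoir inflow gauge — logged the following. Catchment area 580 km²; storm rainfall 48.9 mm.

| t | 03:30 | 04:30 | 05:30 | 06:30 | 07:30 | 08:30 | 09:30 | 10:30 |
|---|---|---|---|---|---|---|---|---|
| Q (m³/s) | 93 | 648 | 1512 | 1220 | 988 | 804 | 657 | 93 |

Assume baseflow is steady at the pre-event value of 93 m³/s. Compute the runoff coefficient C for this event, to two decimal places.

ΣQ_DR = 5271 m³/s; V = ΣQ_DR·Δt = 1.898 × 10^7 m³.
Runoff depth d = V / A = 32.72 mm.
C = d / P = 32.72 / 48.9 = 0.67.

C ≈ 0.67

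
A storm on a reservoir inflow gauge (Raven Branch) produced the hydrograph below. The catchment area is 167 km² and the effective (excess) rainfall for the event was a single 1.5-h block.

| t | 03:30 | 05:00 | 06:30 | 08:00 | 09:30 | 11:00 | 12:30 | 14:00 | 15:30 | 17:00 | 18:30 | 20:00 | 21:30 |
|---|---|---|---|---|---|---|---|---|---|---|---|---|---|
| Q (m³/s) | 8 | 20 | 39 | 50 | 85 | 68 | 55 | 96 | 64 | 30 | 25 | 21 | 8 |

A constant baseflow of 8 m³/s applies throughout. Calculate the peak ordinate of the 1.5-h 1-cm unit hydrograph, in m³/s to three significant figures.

U_p ≈ 58.5 m³/s

Direct runoff: 0.0, 12.0, 31.0, 42.0, 77.0, 60.0, 47.0, 88.0, 56.0, 22.0, 17.0, 13.0, 0.0 m³/s; ΣQ_DR = 465.0 m³/s, peak = 88.0 m³/s.
Runoff depth d = ΣQ_DR·Δt / A = 465.0 × 5400 / (167 km²) = 15.04 mm.
The 1-cm UH is the DRH scaled by (10 mm)/d, so U_p = 88.0 × 10/15.04 = 58.5 m³/s.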